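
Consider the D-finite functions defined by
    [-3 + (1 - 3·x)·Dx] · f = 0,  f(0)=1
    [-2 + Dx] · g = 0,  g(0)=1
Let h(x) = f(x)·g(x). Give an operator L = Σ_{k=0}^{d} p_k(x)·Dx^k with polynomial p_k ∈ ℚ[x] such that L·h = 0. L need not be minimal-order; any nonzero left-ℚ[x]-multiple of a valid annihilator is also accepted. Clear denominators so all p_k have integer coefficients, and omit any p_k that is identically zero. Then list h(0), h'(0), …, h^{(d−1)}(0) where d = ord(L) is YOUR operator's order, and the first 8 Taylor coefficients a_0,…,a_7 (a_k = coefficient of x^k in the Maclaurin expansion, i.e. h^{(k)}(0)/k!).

f: a_k = 1, 3, 9, 27, 81, 243, 729, 2187, …
g: a_k = 1, 2, 2, 4/3, 2/3, 4/15, 4/45, 8/315, …
Product ⇒ symmetric product L₀, ord ≤ 1.
L = (5 - 6·x) + (-1 + 3·x)·Dx  (order 1).
h: a_k = 1, 5, 17, 157/3, 473/3, 7099/15, 12779/9, 1341803/315, …
ICs: h(0) = 1.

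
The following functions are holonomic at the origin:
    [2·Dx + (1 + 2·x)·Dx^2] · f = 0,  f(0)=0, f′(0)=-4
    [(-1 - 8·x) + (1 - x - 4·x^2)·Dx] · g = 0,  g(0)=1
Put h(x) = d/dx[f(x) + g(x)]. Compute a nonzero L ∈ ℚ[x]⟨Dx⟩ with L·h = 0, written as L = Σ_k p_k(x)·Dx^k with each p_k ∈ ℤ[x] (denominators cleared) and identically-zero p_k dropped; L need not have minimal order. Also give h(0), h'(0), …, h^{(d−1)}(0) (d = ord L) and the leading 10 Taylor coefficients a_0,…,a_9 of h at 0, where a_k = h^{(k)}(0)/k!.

L = (-94 - 644·x - 1664·x^2 - 1920·x^3 - 1536·x^4) + (-23 - 324·x - 1448·x^2 - 3072·x^3 - 3904·x^4 - 2560·x^5)·Dx + (6 + 35·x + 53·x^2 - 98·x^3 - 528·x^4 - 864·x^5 - 512·x^6)·Dx^2  (order 2).
h: a_k = -3, 18, 11, 148, 261, 1214, 2831, 9832, 25337, 77938, …
ICs: h(0) = -3, h′(0) = 18.

f: a_k = 0, -4, 4, -16/3, 8, -64/5, 64/3, -256/7, 64, -1024/9, …
g: a_k = 1, 1, 5, 9, 29, 65, 181, 441, 1165, 2929, …
h₀=f+g: left-lcm gives L₀, ord ≤ 3.
h=h₀': d/dx-closure on L₀ ⇒ L.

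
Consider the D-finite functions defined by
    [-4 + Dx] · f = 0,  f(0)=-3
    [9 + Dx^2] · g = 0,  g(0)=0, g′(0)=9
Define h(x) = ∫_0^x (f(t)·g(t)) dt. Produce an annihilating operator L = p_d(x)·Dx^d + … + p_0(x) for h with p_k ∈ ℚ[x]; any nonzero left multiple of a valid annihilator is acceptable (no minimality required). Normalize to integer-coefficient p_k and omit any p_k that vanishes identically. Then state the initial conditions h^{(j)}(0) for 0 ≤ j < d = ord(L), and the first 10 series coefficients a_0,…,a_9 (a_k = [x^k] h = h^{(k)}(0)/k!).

f: a_k = -3, -12, -24, -32, -32, -128/5, -256/15, -1024/105, -512/105, -2048/945, …
g: a_k = 0, 9, 0, -27/2, 0, 243/40, 0, -729/560, 0, 729/4480, …
Sym-product of L_f,L_g gives L₀ (≤ ord 2).
Integrate: L := L₀·Dx.
L = 25·Dx - 8·Dx^2 + Dx^3  (order 3).
h: a_k = 0, 0, -27/2, -36, -351/8, -126/5, 237/80, 1287/70, 76443/4480, 527/60, …
ICs: h(0) = 0, h′(0) = 0, h′′(0) = -27.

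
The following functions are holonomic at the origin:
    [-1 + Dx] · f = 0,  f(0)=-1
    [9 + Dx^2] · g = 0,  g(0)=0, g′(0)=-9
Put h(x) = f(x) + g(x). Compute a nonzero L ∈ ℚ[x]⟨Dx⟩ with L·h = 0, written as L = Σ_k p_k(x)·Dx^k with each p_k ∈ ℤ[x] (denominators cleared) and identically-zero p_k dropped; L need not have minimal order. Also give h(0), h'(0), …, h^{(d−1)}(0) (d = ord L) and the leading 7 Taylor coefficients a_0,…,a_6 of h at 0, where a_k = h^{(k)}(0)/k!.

f: a_k = -1, -1, -1/2, -1/6, -1/24, -1/120, -1/720, …
g: a_k = 0, -9, 0, 27/2, 0, -243/40, 0, …
Sum ⇒ L₀ = lclm(L_f,L_g) in ℚ(x)⟨Dx⟩.
L = -9 + 9·Dx - Dx^2 + Dx^3  (order 3).
h: a_k = -1, -10, -1/2, 40/3, -1/24, -73/12, -1/720, …
ICs: h(0) = -1, h′(0) = -10, h′′(0) = -1.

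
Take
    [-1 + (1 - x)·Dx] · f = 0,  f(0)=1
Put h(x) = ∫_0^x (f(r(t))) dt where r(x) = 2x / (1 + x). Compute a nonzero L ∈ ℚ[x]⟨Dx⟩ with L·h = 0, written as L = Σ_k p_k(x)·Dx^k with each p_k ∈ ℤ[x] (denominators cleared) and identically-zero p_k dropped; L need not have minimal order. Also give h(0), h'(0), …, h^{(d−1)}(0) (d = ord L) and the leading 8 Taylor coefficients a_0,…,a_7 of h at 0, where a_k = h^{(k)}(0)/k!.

f: a_k = 1, 1, 1, 1, 1, 1, 1, 1, …
L₀ from L_f via x↦r, Dx↦r'^{-1}Dx.
∫: right-multiply L₀ by Dx.
L = 2·Dx + (-1 + x^2)·Dx^2  (order 2).
h: a_k = 0, 1, 1, 2/3, 1/2, 2/5, 1/3, 2/7, …
ICs: h(0) = 0, h′(0) = 1.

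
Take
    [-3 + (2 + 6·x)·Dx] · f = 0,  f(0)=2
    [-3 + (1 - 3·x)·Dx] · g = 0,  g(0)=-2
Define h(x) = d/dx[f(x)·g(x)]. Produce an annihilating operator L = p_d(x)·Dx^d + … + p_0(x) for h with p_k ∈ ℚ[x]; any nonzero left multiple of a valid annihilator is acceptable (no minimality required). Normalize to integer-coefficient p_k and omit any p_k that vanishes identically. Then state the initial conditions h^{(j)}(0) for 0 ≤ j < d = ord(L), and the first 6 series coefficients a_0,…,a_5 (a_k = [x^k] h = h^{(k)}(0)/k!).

L = (11 + 54·x + 27·x^2) + (-2 - 2·x + 18·x^2 + 18·x^3)·Dx  (order 1).
h: a_k = -18, -99, -1863/4, -14499/8, -443475/64, -3147093/128, …
ICs: h(0) = -18.

f: a_k = 2, 3, -9/4, 27/8, -405/64, 1701/128, …
g: a_k = -2, -6, -18, -54, -162, -486, …
f·g: L₀ = L_f ⊗_s L_g, ord ≤ 1·1.
Derive L from L₀ (diff closure).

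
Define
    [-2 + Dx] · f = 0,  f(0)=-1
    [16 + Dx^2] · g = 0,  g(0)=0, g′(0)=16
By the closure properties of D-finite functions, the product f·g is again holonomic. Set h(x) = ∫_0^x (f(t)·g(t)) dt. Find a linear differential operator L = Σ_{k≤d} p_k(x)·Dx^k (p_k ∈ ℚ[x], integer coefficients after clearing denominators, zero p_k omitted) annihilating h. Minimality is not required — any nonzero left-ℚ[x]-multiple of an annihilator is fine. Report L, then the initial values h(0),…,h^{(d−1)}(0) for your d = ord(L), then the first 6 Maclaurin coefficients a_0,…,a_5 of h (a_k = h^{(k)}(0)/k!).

L = 20·Dx - 4·Dx^2 + Dx^3  (order 3).
h: a_k = 0, 0, -8, -32/3, 8/3, 64/5, …
ICs: h(0) = 0, h′(0) = 0, h′′(0) = -16.

f: a_k = -1, -2, -2, -4/3, -2/3, -4/15, …
g: a_k = 0, 16, 0, -128/3, 0, 512/15, …
f·g: L₀ = L_f ⊗_s L_g, ord ≤ 1·2.
h=∫₀ˣh₀: take L = L₀·Dx.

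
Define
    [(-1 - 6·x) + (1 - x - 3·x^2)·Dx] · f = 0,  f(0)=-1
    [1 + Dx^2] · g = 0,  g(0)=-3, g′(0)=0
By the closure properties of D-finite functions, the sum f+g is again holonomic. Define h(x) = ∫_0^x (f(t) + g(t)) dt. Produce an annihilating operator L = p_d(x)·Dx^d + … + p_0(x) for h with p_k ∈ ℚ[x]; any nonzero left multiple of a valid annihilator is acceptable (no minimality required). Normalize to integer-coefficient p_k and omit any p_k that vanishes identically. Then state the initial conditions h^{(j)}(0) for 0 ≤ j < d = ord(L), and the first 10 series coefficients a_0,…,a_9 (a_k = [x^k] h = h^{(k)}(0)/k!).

L = (43 + 292·x + 307·x^2 + 624·x^3 + 45·x^4 + 54·x^5)·Dx + (-9 - 7·x - 6·x^2 + 91·x^3 + 144·x^4 + 27·x^5 + 27·x^6)·Dx^2 + (43 + 292·x + 307·x^2 + 624·x^3 + 45·x^4 + 54·x^5)·Dx^3 + (-9 - 7·x - 6·x^2 + 91·x^3 + 144·x^4 + 27·x^5 + 27·x^6)·Dx^4  (order 4).
h: a_k = 0, -4, -1/2, -5/6, -7/4, -153/40, -20/3, -23279/1680, -217/8, -6827521/120960, …
ICs: h(0) = 0, h′(0) = -4, h′′(0) = -1, h′′′(0) = -5.

f: a_k = -1, -1, -4, -7, -19, -40, -97, -217, -508, -1159, …
g: a_k = -3, 0, 3/2, 0, -1/8, 0, 1/240, 0, -1/13440, 0, …
Weyl lclm of L_f,L_g ⇒ L₀ (ord ≤ 3).
h=∫₀ˣh₀: take L = L₀·Dx.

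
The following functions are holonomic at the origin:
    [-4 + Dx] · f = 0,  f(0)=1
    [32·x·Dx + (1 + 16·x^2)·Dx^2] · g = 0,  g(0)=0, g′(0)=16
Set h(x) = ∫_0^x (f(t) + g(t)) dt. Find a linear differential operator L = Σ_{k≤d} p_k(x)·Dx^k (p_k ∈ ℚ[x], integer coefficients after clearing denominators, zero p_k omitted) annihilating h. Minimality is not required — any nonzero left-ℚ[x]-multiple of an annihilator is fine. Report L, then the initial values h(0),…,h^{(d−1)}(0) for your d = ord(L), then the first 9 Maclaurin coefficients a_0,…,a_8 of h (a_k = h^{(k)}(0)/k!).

f: a_k = 1, 4, 8, 32/3, 32/3, 128/15, 256/45, 1024/315, 512/315, …
g: a_k = 0, 16, 0, -256/3, 0, 4096/5, 0, -65536/7, 0, …
L₀ := lclm(L_f,L_g); ord L₀ ≤ 1+2.
Integrate: L := L₀·Dx.
L = (32 - 256·x - 512·x^2)·Dx^2 + (-12 + 48·x + 64·x^2 - 256·x^3)·Dx^3 + (1 + 4·x + 16·x^2 + 64·x^3)·Dx^4  (order 4).
h: a_k = 0, 1, 10, 8/3, -56/3, 32/15, 6208/45, 256/315, -368512/315, …
ICs: h(0) = 0, h′(0) = 1, h′′(0) = 20, h′′′(0) = 16.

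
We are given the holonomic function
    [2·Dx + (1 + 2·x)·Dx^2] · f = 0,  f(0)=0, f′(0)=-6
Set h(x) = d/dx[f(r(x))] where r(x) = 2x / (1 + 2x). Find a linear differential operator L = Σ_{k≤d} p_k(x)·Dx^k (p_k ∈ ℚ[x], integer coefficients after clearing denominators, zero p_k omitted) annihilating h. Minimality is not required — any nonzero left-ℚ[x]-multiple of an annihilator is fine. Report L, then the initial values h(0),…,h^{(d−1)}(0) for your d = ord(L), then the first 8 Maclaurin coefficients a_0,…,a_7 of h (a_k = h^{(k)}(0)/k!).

f: a_k = 0, -6, 6, -8, 12, -96/5, 32, -384/7, …
L₀ from L_f via x↦r, Dx↦r'^{-1}Dx.
h₀' ⇒ L via d/dx closure of L₀.
L = (8 + 24·x) + (1 + 8·x + 12·x^2)·Dx  (order 1).
h: a_k = -12, 96, -624, 3840, -23232, 139776, -839424, 5038080, …
ICs: h(0) = -12.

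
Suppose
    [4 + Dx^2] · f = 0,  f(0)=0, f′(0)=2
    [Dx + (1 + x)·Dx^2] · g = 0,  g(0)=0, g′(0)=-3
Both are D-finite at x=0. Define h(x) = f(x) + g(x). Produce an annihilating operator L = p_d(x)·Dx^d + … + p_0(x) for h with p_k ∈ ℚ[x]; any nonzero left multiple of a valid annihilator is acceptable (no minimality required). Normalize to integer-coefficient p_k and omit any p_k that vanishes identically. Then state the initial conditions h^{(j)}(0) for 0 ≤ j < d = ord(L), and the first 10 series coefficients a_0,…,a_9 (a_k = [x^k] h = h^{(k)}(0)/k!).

f: a_k = 0, 2, 0, -4/3, 0, 4/15, 0, -8/315, 0, 4/2835, …
g: a_k = 0, -3, 3/2, -1, 3/4, -3/5, 1/2, -3/7, 3/8, -1/3, …
L₀ := lclm(L_f,L_g); ord L₀ ≤ 2+2.
L = (20 + 16·x + 8·x^2)·Dx + (12 + 28·x + 24·x^2 + 8·x^3)·Dx^2 + (5 + 4·x + 2·x^2)·Dx^3 + (3 + 7·x + 6·x^2 + 2·x^3)·Dx^4  (order 4).
h: a_k = 0, -1, 3/2, -7/3, 3/4, -1/3, 1/2, -143/315, 3/8, -941/2835, …
ICs: h(0) = 0, h′(0) = -1, h′′(0) = 3, h′′′(0) = -14.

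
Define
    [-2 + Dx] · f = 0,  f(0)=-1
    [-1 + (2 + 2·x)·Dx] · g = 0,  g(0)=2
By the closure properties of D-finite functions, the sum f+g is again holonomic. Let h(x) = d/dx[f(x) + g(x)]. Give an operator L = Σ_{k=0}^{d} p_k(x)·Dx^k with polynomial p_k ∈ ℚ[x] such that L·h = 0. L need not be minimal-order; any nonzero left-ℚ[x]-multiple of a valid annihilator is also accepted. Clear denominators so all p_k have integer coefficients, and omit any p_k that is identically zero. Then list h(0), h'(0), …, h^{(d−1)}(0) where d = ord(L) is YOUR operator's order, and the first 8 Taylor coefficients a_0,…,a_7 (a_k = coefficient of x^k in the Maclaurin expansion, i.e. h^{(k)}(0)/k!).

L = (-14 - 8·x) + (-13 - 32·x - 16·x^2)·Dx + (10 + 18·x + 8·x^2)·Dx^2  (order 2).
h: a_k = -1, -9/2, -29/8, -143/48, -407/384, -2993/3840, 2203/46080, -167903/645120, …
ICs: h(0) = -1, h′(0) = -9/2.

f: a_k = -1, -2, -2, -4/3, -2/3, -4/15, -4/45, -8/315, …
g: a_k = 2, 1, -1/4, 1/8, -5/64, 7/128, -21/512, 33/1024, …
Sum ⇒ L₀ = lclm(L_f,L_g) in ℚ(x)⟨Dx⟩.
h₀' ⇒ L via d/dx closure of L₀.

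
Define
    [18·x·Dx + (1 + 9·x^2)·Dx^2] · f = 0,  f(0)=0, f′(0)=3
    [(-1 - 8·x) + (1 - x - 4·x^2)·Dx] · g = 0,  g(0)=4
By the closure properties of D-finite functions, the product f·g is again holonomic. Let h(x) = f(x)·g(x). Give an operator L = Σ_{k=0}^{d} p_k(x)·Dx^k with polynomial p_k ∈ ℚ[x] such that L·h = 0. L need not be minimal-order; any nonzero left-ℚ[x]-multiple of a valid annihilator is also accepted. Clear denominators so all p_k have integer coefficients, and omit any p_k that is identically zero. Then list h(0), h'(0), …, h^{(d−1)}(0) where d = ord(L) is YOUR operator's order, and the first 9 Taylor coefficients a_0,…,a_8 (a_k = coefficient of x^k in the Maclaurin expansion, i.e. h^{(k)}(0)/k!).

f: a_k = 0, 3, 0, -9, 0, 243/5, 0, -2187/7, 0, …
g: a_k = 4, 4, 20, 36, 116, 260, 724, 1764, 4660, …
Sym-product of L_f,L_g gives L₀ (≤ ord 2).
L = (8 + 18·x + 216·x^2) + (2 - 2·x + 36·x^2 + 216·x^3)·Dx + (-1 + x - 5·x^2 + 9·x^3 + 36·x^4)·Dx^2  (order 2).
h: a_k = 0, 12, 12, 24, 72, 1812/5, 3252/5, 5952/7, 120816/35, …
ICs: h(0) = 0, h′(0) = 12.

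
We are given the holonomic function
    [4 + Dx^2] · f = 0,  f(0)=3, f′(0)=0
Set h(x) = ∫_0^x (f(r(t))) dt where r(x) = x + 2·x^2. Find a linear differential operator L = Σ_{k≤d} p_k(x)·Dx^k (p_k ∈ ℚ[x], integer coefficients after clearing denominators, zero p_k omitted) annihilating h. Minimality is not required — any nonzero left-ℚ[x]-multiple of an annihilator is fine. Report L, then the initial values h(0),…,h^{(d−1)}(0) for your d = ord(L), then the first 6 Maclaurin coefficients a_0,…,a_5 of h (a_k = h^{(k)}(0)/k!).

L = (4 + 48·x + 192·x^2 + 256·x^3)·Dx - 4·Dx^2 + (1 + 4·x)·Dx^3  (order 3).
h: a_k = 0, 3, 0, -2, -6, -22/5, …
ICs: h(0) = 0, h′(0) = 3, h′′(0) = 0.

f: a_k = 3, 0, -6, 0, 2, 0, …
Change of var in L_f (x↦r) gives L₀.
∫: right-multiply L₀ by Dx.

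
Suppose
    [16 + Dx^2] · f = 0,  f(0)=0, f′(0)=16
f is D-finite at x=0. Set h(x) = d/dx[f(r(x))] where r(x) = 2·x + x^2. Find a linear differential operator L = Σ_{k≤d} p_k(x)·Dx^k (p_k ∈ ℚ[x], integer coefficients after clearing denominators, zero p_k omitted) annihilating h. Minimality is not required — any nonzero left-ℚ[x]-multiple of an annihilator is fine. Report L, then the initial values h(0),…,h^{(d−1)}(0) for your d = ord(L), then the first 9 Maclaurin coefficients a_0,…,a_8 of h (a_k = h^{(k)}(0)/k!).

f: a_k = 0, 16, 0, -128/3, 0, 512/15, 0, -4096/315, 0, …
Substitute x→r, Dx→(1/r')Dx; clear ⇒ L₀.
Differentiate: ansatz ord ≤ ord L₀ ⇒ L.
L = (67 + 256·x + 384·x^2 + 256·x^3 + 64·x^4) + (-3 - 3·x)·Dx + (1 + 2·x + x^2)·Dx^2  (order 2).
h: a_k = 32, 32, -1024, -2048, 12544/3, 16128, 335872/45, -1605632/45, -19610624/315, …
ICs: h(0) = 32, h′(0) = 32.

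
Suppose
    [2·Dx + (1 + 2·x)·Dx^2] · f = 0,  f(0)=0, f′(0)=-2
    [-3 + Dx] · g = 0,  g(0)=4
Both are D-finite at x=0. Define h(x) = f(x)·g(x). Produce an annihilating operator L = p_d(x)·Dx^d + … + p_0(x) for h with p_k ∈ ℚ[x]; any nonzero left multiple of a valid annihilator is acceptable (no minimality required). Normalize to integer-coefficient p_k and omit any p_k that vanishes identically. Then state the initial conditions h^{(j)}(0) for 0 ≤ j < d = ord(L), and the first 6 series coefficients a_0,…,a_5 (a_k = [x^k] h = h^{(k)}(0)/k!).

f: a_k = 0, -2, 2, -8/3, 4, -32/5, …
g: a_k = 4, 12, 18, 18, 27/2, 81/10, …
Product ⇒ symmetric product L₀, ord ≤ 2.
L = (3 + 18·x) + (-4 - 12·x)·Dx + (1 + 2·x)·Dx^2  (order 2).
h: a_k = 0, -8, -16, -68/3, -16, -83/5, …
ICs: h(0) = 0, h′(0) = -8.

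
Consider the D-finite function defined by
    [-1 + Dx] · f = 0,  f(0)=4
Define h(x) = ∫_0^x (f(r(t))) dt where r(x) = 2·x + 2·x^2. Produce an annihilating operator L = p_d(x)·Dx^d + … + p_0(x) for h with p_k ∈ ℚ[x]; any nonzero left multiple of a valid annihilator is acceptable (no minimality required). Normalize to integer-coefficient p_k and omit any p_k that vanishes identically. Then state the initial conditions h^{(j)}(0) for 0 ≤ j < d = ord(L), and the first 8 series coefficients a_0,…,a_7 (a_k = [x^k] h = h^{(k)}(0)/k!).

f: a_k = 4, 4, 2, 2/3, 1/6, 1/30, 1/180, 1/1260, …
Change of var in L_f (x↦r) gives L₀.
∫: right-multiply L₀ by Dx.
L = (-2 - 4·x)·Dx + Dx^2  (order 2).
h: a_k = 0, 4, 4, 16/3, 16/3, 16/3, 208/45, 1216/315, …
ICs: h(0) = 0, h′(0) = 4.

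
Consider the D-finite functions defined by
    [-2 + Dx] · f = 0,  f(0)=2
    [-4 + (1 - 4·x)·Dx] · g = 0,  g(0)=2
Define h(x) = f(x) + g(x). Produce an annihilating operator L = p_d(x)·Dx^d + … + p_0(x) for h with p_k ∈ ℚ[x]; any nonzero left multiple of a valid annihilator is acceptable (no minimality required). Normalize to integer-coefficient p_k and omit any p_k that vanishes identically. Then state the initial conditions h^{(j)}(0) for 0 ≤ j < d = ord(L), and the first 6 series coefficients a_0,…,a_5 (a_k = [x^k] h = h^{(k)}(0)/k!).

f: a_k = 2, 4, 4, 8/3, 4/3, 8/15, …
g: a_k = 2, 8, 32, 128, 512, 2048, …
Weyl lclm of L_f,L_g ⇒ L₀ (ord ≤ 2).
L = (24 + 32·x) + (-14 - 16·x + 32·x^2)·Dx + (1 - 16·x^2)·Dx^2  (order 2).
h: a_k = 4, 12, 36, 392/3, 1540/3, 30728/15, …
ICs: h(0) = 4, h′(0) = 12.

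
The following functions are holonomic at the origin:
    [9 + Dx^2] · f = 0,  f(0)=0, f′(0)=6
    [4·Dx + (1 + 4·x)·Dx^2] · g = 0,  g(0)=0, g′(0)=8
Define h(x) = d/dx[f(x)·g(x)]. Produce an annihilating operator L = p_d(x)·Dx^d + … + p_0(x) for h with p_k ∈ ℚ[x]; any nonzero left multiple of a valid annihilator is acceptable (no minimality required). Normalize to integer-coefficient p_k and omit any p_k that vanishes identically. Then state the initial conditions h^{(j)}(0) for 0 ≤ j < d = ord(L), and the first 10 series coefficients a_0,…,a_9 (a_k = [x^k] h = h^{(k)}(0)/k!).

L = (-153603 - 635688·x - 3184272·x^2 - 4292352·x^3 + 12503808·x^4 + 40310784·x^5 + 26873856·x^6) + (-47736 - 304992·x - 311040·x^2 + 2073600·x^3 + 7464960·x^4 + 5971968·x^5)·Dx + (-19110 - 88272·x - 352800·x^2 + 41472·x^3 + 3773952·x^4 + 8957952·x^5 + 5971968·x^6)·Dx^2 + (-5304 - 33888·x - 34560·x^2 + 230400·x^3 + 829440·x^4 + 663552·x^5)·Dx^3 + (-227 - 1960·x + 112·x^2 + 57600·x^3 + 264960·x^4 + 497664·x^5 + 331776·x^6)·Dx^4  (order 4).
h: a_k = 0, 96, -288, 736, -3120, 12636, -248668/5, 6878568/35, -27253962/35, 1297874621/420, …
ICs: h(0) = 0, h′(0) = 96, h′′(0) = -576, h′′′(0) = 4416.

f: a_k = 0, 6, 0, -9, 0, 81/20, 0, -243/280, 0, 243/2240, …
g: a_k = 0, 8, -16, 128/3, -128, 2048/5, -4096/3, 32768/7, -16384, 524288/9, …
h₀=f·g: eliminate ⇒ L₀, order ≤ 2·2.
h=h₀': d/dx-closure on L₀ ⇒ L.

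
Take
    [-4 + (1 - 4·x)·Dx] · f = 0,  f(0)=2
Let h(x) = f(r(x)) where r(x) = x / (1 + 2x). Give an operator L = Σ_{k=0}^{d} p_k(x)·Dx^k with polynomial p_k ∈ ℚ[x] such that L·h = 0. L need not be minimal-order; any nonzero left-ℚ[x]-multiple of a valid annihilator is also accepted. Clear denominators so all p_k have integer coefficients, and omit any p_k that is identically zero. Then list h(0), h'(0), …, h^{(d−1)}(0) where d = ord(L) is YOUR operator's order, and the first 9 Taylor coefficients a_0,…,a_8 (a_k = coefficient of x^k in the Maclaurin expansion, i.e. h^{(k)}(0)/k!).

f: a_k = 2, 8, 32, 128, 512, 2048, 8192, 32768, 131072, …
Substitute x→r, Dx→(1/r')Dx; clear ⇒ L₀.
L = 4 + (-1 + 4·x^2)·Dx  (order 1).
h: a_k = 2, 8, 16, 32, 64, 128, 256, 512, 1024, …
ICs: h(0) = 2.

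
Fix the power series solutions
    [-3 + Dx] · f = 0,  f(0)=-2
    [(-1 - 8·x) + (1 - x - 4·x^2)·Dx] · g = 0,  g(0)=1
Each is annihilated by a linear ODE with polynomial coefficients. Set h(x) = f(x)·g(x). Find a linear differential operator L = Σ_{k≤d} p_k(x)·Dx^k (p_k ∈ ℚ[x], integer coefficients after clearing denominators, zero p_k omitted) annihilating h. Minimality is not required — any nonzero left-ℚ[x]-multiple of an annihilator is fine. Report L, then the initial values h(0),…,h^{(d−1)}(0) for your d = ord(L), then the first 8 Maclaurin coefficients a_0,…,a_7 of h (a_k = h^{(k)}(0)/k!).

L = (4 + 5·x - 12·x^2) + (-1 + x + 4·x^2)·Dx  (order 1).
h: a_k = -2, -8, -25, -66, -691/4, -2204/5, -45353/40, -81141/28, …
ICs: h(0) = -2.

f: a_k = -2, -6, -9, -9, -27/4, -81/20, -81/40, -243/280, …
g: a_k = 1, 1, 5, 9, 29, 65, 181, 441, …
f·g: L₀ = L_f ⊗_s L_g, ord ≤ 1·1.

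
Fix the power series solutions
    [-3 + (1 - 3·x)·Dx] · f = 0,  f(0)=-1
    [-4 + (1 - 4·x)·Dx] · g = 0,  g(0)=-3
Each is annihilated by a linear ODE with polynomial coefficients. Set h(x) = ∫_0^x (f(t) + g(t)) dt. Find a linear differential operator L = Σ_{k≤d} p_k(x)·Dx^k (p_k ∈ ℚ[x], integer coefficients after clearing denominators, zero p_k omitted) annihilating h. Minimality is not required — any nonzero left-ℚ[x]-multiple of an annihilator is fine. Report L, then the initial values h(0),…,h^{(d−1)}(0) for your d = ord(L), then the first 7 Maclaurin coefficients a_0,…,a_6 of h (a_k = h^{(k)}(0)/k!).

f: a_k = -1, -3, -9, -27, -81, -243, -729, …
g: a_k = -3, -12, -48, -192, -768, -3072, -12288, …
L₀ := lclm(L_f,L_g); ord L₀ ≤ 1+1.
h=∫₀ˣh₀: take L = L₀·Dx.
L = -24·Dx + (14 - 48·x)·Dx^2 + (-1 + 7·x - 12·x^2)·Dx^3  (order 3).
h: a_k = 0, -4, -15/2, -19, -219/4, -849/5, -1105/2, …
ICs: h(0) = 0, h′(0) = -4, h′′(0) = -15.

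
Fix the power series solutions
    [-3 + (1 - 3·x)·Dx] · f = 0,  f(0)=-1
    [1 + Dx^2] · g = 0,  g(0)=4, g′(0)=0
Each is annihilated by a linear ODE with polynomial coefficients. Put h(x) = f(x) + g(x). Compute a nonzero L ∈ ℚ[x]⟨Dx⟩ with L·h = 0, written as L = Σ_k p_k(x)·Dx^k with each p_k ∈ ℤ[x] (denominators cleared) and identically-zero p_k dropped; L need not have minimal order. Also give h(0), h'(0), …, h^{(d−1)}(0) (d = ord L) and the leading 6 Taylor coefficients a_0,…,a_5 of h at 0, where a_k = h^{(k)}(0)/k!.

f: a_k = -1, -3, -9, -27, -81, -243, …
g: a_k = 4, 0, -2, 0, 1/6, 0, …
Sum ⇒ L₀ = lclm(L_f,L_g) in ℚ(x)⟨Dx⟩.
L = (165 - 18·x + 27·x^2) + (-19 + 63·x - 27·x^2 + 27·x^3)·Dx + (165 - 18·x + 27·x^2)·Dx^2 + (-19 + 63·x - 27·x^2 + 27·x^3)·Dx^3  (order 3).
h: a_k = 3, -3, -11, -27, -485/6, -243, …
ICs: h(0) = 3, h′(0) = -3, h′′(0) = -22.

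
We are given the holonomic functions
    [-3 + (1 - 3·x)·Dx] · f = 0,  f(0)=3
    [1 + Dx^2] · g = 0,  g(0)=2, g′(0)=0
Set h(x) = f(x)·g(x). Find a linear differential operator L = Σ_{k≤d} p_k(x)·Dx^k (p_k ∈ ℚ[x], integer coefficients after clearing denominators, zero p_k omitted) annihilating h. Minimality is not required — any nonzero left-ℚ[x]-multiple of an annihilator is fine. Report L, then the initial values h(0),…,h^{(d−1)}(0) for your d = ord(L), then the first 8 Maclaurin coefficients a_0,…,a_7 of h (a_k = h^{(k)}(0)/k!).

L = (-1 + 3·x) + 6·Dx + (-1 + 3·x)·Dx^2  (order 2).
h: a_k = 6, 18, 51, 153, 1837/4, 5511/4, 495989/120, 495989/40, …
ICs: h(0) = 6, h′(0) = 18.

f: a_k = 3, 9, 27, 81, 243, 729, 2187, 6561, …
g: a_k = 2, 0, -1, 0, 1/12, 0, -1/360, 0, …
h₀=f·g: eliminate ⇒ L₀, order ≤ 1·2.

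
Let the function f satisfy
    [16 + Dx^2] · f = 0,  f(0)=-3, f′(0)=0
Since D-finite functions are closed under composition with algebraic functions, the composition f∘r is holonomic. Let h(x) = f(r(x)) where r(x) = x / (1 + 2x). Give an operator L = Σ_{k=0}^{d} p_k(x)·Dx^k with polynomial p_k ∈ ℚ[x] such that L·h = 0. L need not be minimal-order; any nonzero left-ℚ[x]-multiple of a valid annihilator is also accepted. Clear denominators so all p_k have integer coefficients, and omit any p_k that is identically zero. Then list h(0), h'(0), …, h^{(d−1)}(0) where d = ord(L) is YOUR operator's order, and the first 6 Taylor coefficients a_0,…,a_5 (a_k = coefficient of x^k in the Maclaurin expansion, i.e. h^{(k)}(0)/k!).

f: a_k = -3, 0, 24, 0, -32, 0, …
h₀=f(r): pull back L_f along r ⇒ L₀.
L = 16 + (4 + 24·x + 48·x^2 + 32·x^3)·Dx + (1 + 8·x + 24·x^2 + 32·x^3 + 16·x^4)·Dx^2  (order 2).
h: a_k = -3, 0, 24, -96, 256, -512, …
ICs: h(0) = -3, h′(0) = 0.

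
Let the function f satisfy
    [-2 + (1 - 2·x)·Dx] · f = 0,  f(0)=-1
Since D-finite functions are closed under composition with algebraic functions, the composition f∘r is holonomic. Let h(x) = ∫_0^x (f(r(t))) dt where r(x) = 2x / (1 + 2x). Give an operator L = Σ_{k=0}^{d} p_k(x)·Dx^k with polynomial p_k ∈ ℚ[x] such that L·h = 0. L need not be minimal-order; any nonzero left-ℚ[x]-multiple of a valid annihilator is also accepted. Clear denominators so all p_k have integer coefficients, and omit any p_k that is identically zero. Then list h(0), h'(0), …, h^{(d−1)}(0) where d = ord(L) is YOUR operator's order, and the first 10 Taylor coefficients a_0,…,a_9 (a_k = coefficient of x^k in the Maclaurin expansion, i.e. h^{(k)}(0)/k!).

L = 4·Dx + (-1 + 4·x^2)·Dx^2  (order 2).
h: a_k = 0, -1, -2, -8/3, -4, -32/5, -32/3, -128/7, -32, -512/9, …
ICs: h(0) = 0, h′(0) = -1.

f: a_k = -1, -2, -4, -8, -16, -32, -64, -128, -256, -512, …
L₀ from L_f via x↦r, Dx↦r'^{-1}Dx.
h=∫₀ˣh₀: take L = L₀·Dx.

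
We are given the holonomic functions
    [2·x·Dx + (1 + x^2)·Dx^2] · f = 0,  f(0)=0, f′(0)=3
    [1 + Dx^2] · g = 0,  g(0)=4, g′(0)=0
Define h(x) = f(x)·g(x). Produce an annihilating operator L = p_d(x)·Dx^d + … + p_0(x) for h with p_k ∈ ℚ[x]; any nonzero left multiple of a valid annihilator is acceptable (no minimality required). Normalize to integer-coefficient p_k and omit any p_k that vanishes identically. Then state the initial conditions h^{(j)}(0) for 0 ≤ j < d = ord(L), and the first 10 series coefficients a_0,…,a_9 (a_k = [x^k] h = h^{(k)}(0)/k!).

f: a_k = 0, 3, 0, -1, 0, 3/5, 0, -3/7, 0, 1/3, …
g: a_k = 4, 0, -2, 0, 1/6, 0, -1/180, 0, 1/10080, 0, …
h₀=f·g: eliminate ⇒ L₀, order ≤ 2·2.
L = (10 + 26·x^2 + 11·x^4 + 4·x^6 + x^8) + (12·x + 20·x^3 + 12·x^5 + 4·x^7)·Dx + (12 + 32·x^2 + 18·x^4 + 8·x^6 + 2·x^8)·Dx^2 + (12·x + 20·x^3 + 12·x^5 + 4·x^7)·Dx^3 + (2 + 6·x^2 + 7·x^4 + 4·x^6 + x^8)·Dx^4  (order 4).
h: a_k = 0, 12, 0, -10, 0, 49/10, 0, -1301/420, 0, 23147/10080, …
ICs: h(0) = 0, h′(0) = 12, h′′(0) = 0, h′′′(0) = -60.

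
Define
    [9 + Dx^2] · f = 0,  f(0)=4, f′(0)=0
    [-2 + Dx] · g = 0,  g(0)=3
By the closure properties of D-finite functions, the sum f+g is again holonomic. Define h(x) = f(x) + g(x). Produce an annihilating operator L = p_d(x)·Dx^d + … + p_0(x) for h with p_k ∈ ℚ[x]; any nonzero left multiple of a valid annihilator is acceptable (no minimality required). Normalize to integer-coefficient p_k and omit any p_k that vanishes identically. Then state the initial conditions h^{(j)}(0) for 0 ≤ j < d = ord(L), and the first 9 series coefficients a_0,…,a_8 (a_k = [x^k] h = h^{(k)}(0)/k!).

L = -18 + 9·Dx - 2·Dx^2 + Dx^3  (order 3).
h: a_k = 7, 6, -12, 4, 31/2, 4/5, -227/60, 8/105, 2251/3360, …
ICs: h(0) = 7, h′(0) = 6, h′′(0) = -24.

f: a_k = 4, 0, -18, 0, 27/2, 0, -81/20, 0, 729/1120, …
g: a_k = 3, 6, 6, 4, 2, 4/5, 4/15, 8/105, 2/105, …
L₀ := lclm(L_f,L_g); ord L₀ ≤ 2+1.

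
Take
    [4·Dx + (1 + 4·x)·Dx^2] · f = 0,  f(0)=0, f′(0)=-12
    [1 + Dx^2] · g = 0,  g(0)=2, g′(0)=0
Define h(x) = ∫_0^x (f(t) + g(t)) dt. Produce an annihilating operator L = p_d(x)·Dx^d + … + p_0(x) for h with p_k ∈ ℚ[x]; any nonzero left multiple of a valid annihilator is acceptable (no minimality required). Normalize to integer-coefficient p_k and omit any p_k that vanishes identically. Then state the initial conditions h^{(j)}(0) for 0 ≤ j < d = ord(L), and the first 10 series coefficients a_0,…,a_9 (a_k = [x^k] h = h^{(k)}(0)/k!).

f: a_k = 0, -12, 24, -64, 192, -3072/5, 2048, -49152/7, 24576, -262144/3, …
g: a_k = 2, 0, -1, 0, 1/12, 0, -1/360, 0, 1/20160, 0, …
h₀=f+g: left-lcm gives L₀, ord ≤ 4.
h=∫h₀ ⇒ L = L₀·Dx.
L = (388 + 32·x + 64·x^2)·Dx^2 + (33 + 140·x + 48·x^2 + 64·x^3)·Dx^3 + (388 + 32·x + 64·x^2)·Dx^4 + (33 + 140·x + 48·x^2 + 64·x^3)·Dx^5  (order 5).
h: a_k = 0, 2, -6, 23/3, -16, 461/12, -512/5, 737279/2520, -6144/7, 495452161/181440, …
ICs: h(0) = 0, h′(0) = 2, h′′(0) = -12, h′′′(0) = 46, h′′′′(0) = -384.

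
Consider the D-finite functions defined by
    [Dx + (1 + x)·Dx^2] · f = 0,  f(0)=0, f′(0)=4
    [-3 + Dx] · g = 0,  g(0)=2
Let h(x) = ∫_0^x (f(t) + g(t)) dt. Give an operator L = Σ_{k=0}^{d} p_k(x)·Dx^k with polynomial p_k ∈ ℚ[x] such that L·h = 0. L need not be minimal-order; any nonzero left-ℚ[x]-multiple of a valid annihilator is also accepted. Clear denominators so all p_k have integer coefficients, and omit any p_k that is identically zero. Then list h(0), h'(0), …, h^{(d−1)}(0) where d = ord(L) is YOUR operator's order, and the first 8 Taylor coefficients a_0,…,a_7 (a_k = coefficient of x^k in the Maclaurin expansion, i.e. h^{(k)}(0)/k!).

f: a_k = 0, 4, -2, 4/3, -1, 4/5, -2/3, 4/7, …
g: a_k = 2, 6, 9, 9, 27/4, 81/20, 81/40, 243/280, …
L₀ := lclm(L_f,L_g); ord L₀ ≤ 2+1.
∫: right-multiply L₀ by Dx.
L = (-15 - 9·x)·Dx^2 + (-7 - 18·x - 9·x^2)·Dx^3 + (4 + 7·x + 3·x^2)·Dx^4  (order 4).
h: a_k = 0, 2, 5, 7/3, 31/12, 23/20, 97/120, 163/840, …
ICs: h(0) = 0, h′(0) = 2, h′′(0) = 10, h′′′(0) = 14.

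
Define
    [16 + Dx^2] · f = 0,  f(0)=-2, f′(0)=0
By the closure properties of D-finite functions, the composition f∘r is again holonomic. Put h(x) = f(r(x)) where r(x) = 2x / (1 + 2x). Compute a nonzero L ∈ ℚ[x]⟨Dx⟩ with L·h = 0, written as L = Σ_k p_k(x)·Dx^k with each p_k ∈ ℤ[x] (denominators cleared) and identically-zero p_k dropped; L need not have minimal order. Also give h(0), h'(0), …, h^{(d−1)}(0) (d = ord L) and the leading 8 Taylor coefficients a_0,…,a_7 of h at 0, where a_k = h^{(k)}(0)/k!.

f: a_k = -2, 0, 16, 0, -64/3, 0, 512/45, 0, …
Change of var in L_f (x↦r) gives L₀.
L = 64 + (4 + 24·x + 48·x^2 + 32·x^3)·Dx + (1 + 8·x + 24·x^2 + 32·x^3 + 16·x^4)·Dx^2  (order 2).
h: a_k = -2, 0, 64, -256, 1280/3, 2048/3, -351232/45, 167936/5, …
ICs: h(0) = -2, h′(0) = 0.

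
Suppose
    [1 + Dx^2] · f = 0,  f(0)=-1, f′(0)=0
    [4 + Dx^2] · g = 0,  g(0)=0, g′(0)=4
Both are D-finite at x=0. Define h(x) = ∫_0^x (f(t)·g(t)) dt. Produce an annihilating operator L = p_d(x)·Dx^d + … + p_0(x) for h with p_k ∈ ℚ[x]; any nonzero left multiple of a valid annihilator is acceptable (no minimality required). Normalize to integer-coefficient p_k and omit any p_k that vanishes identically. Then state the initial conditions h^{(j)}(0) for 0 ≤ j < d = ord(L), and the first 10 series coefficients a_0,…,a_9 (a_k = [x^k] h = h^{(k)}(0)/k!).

L = 9·Dx + 10·Dx^3 + Dx^5  (order 5).
h: a_k = 0, 0, -2, 0, 7/6, 0, -61/180, 0, 547/10080, 0, …
ICs: h(0) = 0, h′(0) = 0, h′′(0) = -4, h′′′(0) = 0, h′′′′(0) = 28.

f: a_k = -1, 0, 1/2, 0, -1/24, 0, 1/720, 0, -1/40320, 0, …
g: a_k = 0, 4, 0, -8/3, 0, 8/15, 0, -16/315, 0, 8/2835, …
Product ⇒ symmetric product L₀, ord ≤ 4.
h=∫₀ˣh₀: take L = L₀·Dx.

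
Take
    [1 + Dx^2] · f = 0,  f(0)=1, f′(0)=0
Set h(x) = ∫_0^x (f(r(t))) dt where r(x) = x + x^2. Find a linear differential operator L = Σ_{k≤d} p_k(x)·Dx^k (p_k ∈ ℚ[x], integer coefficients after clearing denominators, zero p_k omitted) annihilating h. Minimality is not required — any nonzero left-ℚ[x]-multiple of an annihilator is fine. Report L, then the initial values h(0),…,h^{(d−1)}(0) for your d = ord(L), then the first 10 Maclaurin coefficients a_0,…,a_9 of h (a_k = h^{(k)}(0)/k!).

f: a_k = 1, 0, -1/2, 0, 1/24, 0, -1/720, 0, 1/40320, 0, …
Substitute x→r, Dx→(1/r')Dx; clear ⇒ L₀.
Integrate: L := L₀·Dx.
L = (1 + 6·x + 12·x^2 + 8·x^3)·Dx - 2·Dx^2 + (1 + 2·x)·Dx^3  (order 3).
h: a_k = 0, 1, 0, -1/6, -1/4, -11/120, 1/36, 179/5040, 19/960, 841/362880, …
ICs: h(0) = 0, h′(0) = 1, h′′(0) = 0.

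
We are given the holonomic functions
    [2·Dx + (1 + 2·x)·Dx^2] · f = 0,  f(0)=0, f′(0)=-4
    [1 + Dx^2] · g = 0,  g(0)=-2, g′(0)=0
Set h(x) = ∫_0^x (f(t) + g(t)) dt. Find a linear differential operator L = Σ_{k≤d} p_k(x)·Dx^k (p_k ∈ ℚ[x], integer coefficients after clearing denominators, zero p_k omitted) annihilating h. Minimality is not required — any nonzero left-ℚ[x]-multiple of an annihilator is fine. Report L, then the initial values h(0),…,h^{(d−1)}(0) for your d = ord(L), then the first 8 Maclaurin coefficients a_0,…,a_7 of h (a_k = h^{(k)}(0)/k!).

f: a_k = 0, -4, 4, -16/3, 8, -64/5, 64/3, -256/7, …
g: a_k = -2, 0, 1, 0, -1/12, 0, 1/360, 0, …
L₀ := lclm(L_f,L_g); ord L₀ ≤ 2+2.
∫: right-multiply L₀ by Dx.
L = (50 + 8·x + 8·x^2)·Dx^2 + (9 + 22·x + 12·x^2 + 8·x^3)·Dx^3 + (50 + 8·x + 8·x^2)·Dx^4 + (9 + 22·x + 12·x^2 + 8·x^3)·Dx^5  (order 5).
h: a_k = 0, -2, -2, 5/3, -4/3, 19/12, -32/15, 7681/2520, …
ICs: h(0) = 0, h′(0) = -2, h′′(0) = -4, h′′′(0) = 10, h′′′′(0) = -32.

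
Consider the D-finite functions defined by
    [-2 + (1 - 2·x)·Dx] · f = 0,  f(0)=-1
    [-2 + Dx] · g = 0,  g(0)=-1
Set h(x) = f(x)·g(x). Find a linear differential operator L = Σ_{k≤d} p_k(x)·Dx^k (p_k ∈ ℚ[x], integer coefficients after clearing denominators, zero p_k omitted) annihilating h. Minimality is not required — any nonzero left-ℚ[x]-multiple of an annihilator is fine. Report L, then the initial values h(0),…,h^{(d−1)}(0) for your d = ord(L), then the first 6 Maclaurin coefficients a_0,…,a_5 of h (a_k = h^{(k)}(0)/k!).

f: a_k = -1, -2, -4, -8, -16, -32, …
g: a_k = -1, -2, -2, -4/3, -2/3, -4/15, …
h₀=f·g: eliminate ⇒ L₀, order ≤ 1·1.
L = (4 - 4·x) + (-1 + 2·x)·Dx  (order 1).
h: a_k = 1, 4, 10, 64/3, 130/3, 1304/15, …
ICs: h(0) = 1.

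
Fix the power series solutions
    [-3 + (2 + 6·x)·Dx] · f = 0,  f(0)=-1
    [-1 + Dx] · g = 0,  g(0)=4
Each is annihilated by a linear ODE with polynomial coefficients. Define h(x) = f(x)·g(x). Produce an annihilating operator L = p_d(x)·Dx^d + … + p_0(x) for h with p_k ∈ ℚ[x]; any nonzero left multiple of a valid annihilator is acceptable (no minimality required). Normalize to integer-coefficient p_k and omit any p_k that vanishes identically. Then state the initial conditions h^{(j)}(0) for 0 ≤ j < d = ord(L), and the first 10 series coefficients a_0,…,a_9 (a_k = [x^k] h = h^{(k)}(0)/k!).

L = (-5 - 6·x) + (2 + 6·x)·Dx  (order 1).
h: a_k = -4, -10, -7/2, -71/12, 671/96, -16157/960, 88837/2304, -14933039/161280, 589833983/2580480, -3828061859/6635520, …
ICs: h(0) = -4.

f: a_k = -1, -3/2, 9/8, -27/16, 405/128, -1701/256, 15309/1024, -72171/2048, 2814669/32768, -14073345/65536, …
g: a_k = 4, 4, 2, 2/3, 1/6, 1/30, 1/180, 1/1260, 1/10080, 1/90720, …
Product ⇒ symmetric product L₀, ord ≤ 1.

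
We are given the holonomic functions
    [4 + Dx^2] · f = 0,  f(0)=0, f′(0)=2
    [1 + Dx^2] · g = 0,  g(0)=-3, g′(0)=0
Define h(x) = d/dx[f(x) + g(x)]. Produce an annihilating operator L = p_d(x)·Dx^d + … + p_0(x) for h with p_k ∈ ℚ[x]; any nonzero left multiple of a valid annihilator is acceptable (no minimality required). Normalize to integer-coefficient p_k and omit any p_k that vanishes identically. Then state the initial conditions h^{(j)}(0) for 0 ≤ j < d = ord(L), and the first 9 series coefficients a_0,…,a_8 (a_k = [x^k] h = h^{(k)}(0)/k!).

L = 4 + 5·Dx^2 + Dx^4  (order 4).
h: a_k = 2, 3, -4, -1/2, 4/3, 1/40, -8/45, -1/1680, 4/315, …
ICs: h(0) = 2, h′(0) = 3, h′′(0) = -8, h′′′(0) = -3.

f: a_k = 0, 2, 0, -4/3, 0, 4/15, 0, -8/315, 0, …
g: a_k = -3, 0, 3/2, 0, -1/8, 0, 1/240, 0, -1/13440, …
L₀ := lclm(L_f,L_g); ord L₀ ≤ 2+2.
Derive L from L₀ (diff closure).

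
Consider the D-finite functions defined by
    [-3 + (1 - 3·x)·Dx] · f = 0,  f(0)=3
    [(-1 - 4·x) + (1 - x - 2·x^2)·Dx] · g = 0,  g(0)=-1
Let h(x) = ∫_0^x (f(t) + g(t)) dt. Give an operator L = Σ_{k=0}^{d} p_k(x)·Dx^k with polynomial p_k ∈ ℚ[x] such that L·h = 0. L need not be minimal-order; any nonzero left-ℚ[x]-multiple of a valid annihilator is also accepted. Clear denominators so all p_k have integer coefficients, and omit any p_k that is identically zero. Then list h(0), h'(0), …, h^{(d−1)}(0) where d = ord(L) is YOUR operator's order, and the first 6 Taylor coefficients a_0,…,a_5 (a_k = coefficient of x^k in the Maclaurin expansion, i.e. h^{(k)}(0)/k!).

f: a_k = 3, 9, 27, 81, 243, 729, …
g: a_k = -1, -1, -3, -5, -11, -21, …
L₀ := lclm(L_f,L_g); ord L₀ ≤ 1+1.
∫: right-multiply L₀ by Dx.
L = (-36·x + 36·x^2 - 36·x^3)·Dx + (6 - 6·x - 30·x^2 + 54·x^3 - 72·x^4)·Dx^2 + (-1 + 6·x - 12·x^2 + 8·x^3 + 9·x^4 - 18·x^5)·Dx^3  (order 3).
h: a_k = 0, 2, 4, 8, 19, 232/5, …
ICs: h(0) = 0, h′(0) = 2, h′′(0) = 8.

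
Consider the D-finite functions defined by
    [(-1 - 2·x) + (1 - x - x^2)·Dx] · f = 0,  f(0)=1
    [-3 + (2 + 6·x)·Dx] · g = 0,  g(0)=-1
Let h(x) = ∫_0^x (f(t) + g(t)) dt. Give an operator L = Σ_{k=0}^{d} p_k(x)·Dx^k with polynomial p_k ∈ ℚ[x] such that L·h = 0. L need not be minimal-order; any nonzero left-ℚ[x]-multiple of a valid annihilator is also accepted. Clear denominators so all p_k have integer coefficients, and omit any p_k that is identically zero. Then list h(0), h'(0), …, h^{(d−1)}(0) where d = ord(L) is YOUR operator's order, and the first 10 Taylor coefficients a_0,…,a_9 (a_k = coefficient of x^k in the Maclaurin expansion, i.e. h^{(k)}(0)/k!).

f: a_k = 1, 1, 2, 3, 5, 8, 13, 21, 34, 55, …
g: a_k = -1, -3/2, 9/8, -27/16, 405/128, -1701/256, 15309/1024, -72171/2048, 2814669/32768, -14073345/65536, …
f+g: L₀ = lclm(L_f,L_g), ord ≤ 1+1.
h=∫₀ˣh₀: take L = L₀·Dx.
L = (-33 - 117·x - 117·x^2 - 90·x^3)·Dx + (25 + 102·x + 303·x^2 + 378·x^3 + 225·x^4)·Dx^2 + (2 - 22·x - 90·x^2 + 38·x^3 + 198·x^4 + 90·x^5)·Dx^3  (order 3).
h: a_k = 0, 0, -1/4, 25/24, 21/64, 209/128, 347/1536, 28621/7168, -29163/16384, 3928781/294912, …
ICs: h(0) = 0, h′(0) = 0, h′′(0) = -1/2.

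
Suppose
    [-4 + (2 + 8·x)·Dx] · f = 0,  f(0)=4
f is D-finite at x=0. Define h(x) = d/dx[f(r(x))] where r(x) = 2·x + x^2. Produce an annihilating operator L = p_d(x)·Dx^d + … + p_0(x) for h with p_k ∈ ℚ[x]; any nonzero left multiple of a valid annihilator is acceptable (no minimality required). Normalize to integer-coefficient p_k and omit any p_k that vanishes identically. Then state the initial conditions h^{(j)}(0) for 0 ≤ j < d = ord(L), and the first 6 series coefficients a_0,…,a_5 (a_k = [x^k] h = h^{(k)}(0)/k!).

L = -3 + (-1 - 9·x - 12·x^2 - 4·x^3)·Dx  (order 1).
h: a_k = 16, -48, 288, -1824, 12000, -80928, …
ICs: h(0) = 16.

f: a_k = 4, 8, -8, 16, -40, 112, …
f∘r: x↦r, Dx↦Dx/r' in L_f ⇒ L₀.
Derive L from L₀ (diff closure).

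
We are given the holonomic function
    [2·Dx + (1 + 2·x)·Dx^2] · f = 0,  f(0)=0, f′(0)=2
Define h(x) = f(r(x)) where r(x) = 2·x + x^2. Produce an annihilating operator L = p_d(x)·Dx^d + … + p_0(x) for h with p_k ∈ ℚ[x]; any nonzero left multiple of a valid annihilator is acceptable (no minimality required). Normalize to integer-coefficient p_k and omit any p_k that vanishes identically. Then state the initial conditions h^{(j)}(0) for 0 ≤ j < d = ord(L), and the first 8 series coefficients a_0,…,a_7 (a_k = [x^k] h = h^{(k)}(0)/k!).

f: a_k = 0, 2, -2, 8/3, -4, 32/5, -32/3, 128/7, …
Change of var in L_f (x↦r) gives L₀.
L = (3 + 4·x + 2·x^2)·Dx + (1 + 5·x + 6·x^2 + 2·x^3)·Dx^2  (order 2).
h: a_k = 0, 4, -6, 40/3, -34, 464/5, -264, 5408/7, …
ICs: h(0) = 0, h′(0) = 4.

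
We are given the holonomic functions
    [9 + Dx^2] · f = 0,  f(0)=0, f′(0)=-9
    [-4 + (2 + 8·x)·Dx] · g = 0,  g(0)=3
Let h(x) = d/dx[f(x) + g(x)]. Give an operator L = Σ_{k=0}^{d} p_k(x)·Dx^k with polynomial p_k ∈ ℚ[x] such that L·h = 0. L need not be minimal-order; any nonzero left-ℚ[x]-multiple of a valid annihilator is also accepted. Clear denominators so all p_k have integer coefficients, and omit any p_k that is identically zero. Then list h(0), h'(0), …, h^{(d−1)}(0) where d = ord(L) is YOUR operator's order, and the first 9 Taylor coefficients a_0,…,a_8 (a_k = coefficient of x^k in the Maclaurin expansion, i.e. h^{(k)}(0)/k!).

L = (-414 - 432·x - 864·x^2) + (-63 - 468·x - 1296·x^2 - 1728·x^3)·Dx + (-46 - 48·x - 96·x^2)·Dx^2 + (-7 - 52·x - 144·x^2 - 192·x^3)·Dx^3  (order 3).
h: a_k = -3, -12, 153/2, -120, 3117/8, -1512, 444249/80, -20592, 345939039/4480, …
ICs: h(0) = -3, h′(0) = -12, h′′(0) = 153.

f: a_k = 0, -9, 0, 27/2, 0, -243/40, 0, 729/560, 0, …
g: a_k = 3, 6, -6, 12, -30, 84, -252, 792, -2574, …
f+g: L₀ = lclm(L_f,L_g), ord ≤ 2+1.
h=h₀': d/dx-closure on L₀ ⇒ L.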